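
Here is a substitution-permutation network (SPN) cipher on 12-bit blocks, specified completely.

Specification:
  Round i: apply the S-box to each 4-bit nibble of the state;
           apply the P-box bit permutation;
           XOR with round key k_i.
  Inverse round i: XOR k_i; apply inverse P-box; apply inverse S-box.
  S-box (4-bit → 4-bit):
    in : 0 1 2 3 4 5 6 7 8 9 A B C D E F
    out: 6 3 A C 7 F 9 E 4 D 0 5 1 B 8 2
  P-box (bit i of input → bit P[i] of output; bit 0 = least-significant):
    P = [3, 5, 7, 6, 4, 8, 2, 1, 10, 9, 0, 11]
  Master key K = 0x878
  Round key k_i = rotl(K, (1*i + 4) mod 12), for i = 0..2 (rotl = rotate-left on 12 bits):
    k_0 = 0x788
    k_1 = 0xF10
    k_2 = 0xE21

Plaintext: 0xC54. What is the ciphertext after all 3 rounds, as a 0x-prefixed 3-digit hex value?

0x176

s_0 = plaintext = 0xC54
s_1 = Round(s_0, k_0) = 0x236
s_2 = Round(s_1, k_1) = 0x55E
s_3 = Round(s_2, k_2) = 0x176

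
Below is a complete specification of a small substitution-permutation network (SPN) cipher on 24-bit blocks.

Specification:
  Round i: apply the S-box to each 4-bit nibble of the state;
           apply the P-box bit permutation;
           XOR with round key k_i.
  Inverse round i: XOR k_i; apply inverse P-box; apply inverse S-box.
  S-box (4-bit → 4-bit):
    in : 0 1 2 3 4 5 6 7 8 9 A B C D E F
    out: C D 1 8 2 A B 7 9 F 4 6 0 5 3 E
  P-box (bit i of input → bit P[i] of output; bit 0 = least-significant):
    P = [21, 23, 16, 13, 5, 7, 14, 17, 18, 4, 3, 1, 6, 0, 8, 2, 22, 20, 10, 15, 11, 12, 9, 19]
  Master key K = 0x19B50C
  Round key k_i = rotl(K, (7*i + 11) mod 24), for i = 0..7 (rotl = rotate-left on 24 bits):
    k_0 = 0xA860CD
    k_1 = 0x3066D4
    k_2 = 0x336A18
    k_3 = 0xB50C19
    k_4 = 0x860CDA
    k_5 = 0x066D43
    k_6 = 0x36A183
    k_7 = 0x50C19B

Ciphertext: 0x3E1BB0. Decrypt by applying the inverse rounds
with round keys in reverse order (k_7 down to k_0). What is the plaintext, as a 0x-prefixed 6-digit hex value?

0x22968C

s_0 = ciphertext = 0x3E1BB0
s_1 = InvRound(s_0, k_7) = 0x984112
s_2 = InvRound(s_1, k_6) = 0x334EF6
s_3 = InvRound(s_2, k_5) = 0xA4FEE1
s_4 = InvRound(s_3, k_4) = 0xB34F18
s_5 = InvRound(s_4, k_3) = 0xACB20C
s_6 = InvRound(s_5, k_2) = 0x653E0B
s_7 = InvRound(s_6, k_1) = 0xEE69BA
s_8 = InvRound(s_7, k_0) = 0x22968C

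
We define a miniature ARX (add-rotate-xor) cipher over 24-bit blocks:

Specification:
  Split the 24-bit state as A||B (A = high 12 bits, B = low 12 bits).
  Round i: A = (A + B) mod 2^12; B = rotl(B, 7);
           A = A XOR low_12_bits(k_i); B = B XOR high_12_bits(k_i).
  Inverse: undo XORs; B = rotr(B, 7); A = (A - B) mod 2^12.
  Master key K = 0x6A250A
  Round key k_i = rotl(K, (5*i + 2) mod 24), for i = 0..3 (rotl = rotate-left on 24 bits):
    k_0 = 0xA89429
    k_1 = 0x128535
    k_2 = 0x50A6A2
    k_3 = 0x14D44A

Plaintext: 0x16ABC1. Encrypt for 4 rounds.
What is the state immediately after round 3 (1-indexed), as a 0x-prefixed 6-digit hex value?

s_0 = plaintext = 0x16ABC1
s_1 = Round(s_0, k_0) = 0x902A57
s_2 = Round(s_1, k_1) = 0x66CAFA
s_3 = Round(s_2, k_2) = 0x7C485D
s_4 = Round(s_3, k_3) = 0x46BF8F

0x7C485D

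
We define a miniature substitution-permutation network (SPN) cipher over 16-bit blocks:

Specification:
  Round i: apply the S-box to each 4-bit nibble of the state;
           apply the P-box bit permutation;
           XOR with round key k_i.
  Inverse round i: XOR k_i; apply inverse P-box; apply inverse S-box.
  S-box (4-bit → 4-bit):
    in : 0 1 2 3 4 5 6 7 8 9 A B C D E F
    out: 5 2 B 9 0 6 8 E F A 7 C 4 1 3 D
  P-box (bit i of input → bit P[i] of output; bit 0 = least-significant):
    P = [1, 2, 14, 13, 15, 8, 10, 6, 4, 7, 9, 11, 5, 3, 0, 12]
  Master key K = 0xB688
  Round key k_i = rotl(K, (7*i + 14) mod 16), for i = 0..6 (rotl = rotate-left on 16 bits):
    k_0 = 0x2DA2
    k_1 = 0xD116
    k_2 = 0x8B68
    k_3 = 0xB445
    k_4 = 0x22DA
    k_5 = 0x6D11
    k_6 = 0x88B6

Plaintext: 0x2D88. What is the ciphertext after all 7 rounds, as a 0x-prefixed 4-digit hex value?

s_0 = plaintext = 0x2D88
s_1 = Round(s_0, k_0) = 0xD8DC
s_2 = Round(s_1, k_1) = 0x1BA6
s_3 = Round(s_2, k_2) = 0x2460
s_4 = Round(s_3, k_3) = 0xE42F
s_5 = Round(s_4, k_4) = 0xC3B0
s_6 = Round(s_5, k_5) = 0x2142
s_7 = Round(s_6, k_6) = 0xB818

0xB818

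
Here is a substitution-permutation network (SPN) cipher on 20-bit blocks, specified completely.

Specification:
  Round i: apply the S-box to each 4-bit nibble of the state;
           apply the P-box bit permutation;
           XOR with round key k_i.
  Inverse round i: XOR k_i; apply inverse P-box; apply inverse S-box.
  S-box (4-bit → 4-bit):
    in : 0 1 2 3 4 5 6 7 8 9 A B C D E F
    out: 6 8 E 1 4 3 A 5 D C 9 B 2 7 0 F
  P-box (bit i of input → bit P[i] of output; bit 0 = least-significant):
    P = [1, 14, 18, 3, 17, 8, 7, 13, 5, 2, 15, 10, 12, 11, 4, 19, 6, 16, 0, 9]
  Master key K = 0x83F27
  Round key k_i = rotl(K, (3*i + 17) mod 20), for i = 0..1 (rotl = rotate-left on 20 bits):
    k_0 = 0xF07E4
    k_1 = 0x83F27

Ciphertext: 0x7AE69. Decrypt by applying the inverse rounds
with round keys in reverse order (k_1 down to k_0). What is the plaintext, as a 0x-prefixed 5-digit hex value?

0x19FF1

s_0 = ciphertext = 0x7AE69
s_1 = InvRound(s_0, k_1) = 0x5A058
s_2 = InvRound(s_1, k_0) = 0x19FF1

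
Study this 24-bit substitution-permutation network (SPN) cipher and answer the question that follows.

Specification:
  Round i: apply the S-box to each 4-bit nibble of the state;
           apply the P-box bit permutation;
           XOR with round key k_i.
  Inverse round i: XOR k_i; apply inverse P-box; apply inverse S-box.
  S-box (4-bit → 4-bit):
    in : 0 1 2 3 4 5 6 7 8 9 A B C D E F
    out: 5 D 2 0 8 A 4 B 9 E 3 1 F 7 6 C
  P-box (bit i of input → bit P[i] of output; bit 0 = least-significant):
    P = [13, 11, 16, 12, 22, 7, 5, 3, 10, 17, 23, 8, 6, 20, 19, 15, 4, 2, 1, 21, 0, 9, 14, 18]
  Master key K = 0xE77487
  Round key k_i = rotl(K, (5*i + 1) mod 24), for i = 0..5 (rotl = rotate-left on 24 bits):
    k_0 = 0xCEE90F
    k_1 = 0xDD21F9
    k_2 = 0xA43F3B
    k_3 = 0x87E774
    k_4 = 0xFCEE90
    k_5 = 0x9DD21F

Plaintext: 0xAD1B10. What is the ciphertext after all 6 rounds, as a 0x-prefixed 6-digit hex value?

0x5D08A0

s_0 = plaintext = 0xAD1B10
s_1 = Round(s_0, k_0) = 0x874F70
s_2 = Round(s_1, k_1) = 0x388064
s_3 = Round(s_2, k_2) = 0x04AB4B
s_4 = Round(s_3, k_3) = 0xB7833D
s_5 = Round(s_4, k_4) = 0xDD46C5
s_6 = Round(s_5, k_5) = 0x5D08A0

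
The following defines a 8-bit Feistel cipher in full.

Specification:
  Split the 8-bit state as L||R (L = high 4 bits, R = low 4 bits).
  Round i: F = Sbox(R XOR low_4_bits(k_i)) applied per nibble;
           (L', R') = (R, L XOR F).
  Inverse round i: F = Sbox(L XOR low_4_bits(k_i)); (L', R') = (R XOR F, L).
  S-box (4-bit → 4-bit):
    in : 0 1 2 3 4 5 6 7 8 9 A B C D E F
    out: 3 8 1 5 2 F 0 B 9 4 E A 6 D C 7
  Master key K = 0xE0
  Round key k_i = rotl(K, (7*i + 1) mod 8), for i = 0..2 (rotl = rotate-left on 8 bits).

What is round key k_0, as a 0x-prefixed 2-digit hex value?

0xC1

K = 0xE0
k_0 = rotl(K, (7*0+1) mod 8) = rotl(K, 1) = 0xC1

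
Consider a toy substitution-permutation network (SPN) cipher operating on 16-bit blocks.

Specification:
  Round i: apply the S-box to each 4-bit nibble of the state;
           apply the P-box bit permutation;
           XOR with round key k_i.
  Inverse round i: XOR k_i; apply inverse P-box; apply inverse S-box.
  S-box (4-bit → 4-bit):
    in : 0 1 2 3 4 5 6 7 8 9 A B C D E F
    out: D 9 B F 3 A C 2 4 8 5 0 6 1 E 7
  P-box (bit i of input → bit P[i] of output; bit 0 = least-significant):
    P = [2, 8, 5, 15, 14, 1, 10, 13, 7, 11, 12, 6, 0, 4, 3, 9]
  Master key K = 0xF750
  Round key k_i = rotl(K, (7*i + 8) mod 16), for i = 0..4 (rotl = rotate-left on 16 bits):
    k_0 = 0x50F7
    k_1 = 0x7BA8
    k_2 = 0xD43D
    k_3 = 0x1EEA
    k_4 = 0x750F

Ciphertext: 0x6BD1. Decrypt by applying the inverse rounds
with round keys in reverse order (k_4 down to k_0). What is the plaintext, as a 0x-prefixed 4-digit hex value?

s_0 = ciphertext = 0x6BD1
s_1 = InvRound(s_0, k_4) = 0xE3CD
s_2 = InvRound(s_1, k_3) = 0xDC33
s_3 = InvRound(s_2, k_2) = 0x877D
s_4 = InvRound(s_3, k_1) = 0x4301
s_5 = InvRound(s_4, k_0) = 0x507F

0x507F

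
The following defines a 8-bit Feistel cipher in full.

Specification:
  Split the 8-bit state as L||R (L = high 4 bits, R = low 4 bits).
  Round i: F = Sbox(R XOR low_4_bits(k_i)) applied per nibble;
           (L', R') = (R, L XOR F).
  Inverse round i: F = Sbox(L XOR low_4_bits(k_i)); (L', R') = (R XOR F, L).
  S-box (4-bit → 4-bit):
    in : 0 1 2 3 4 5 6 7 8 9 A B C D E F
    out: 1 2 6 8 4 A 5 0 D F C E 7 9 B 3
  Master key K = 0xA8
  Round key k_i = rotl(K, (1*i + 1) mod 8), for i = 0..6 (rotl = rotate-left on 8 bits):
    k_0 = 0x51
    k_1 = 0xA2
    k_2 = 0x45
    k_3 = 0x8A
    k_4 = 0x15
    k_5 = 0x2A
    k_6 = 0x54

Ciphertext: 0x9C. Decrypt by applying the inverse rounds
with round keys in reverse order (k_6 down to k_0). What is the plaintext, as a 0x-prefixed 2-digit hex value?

0x32

s_0 = ciphertext = 0x9C
s_1 = InvRound(s_0, k_6) = 0x59
s_2 = InvRound(s_1, k_5) = 0xA5
s_3 = InvRound(s_2, k_4) = 0x6A
s_4 = InvRound(s_3, k_3) = 0xD6
s_5 = InvRound(s_4, k_2) = 0xBD
s_6 = InvRound(s_5, k_1) = 0x2B
s_7 = InvRound(s_6, k_0) = 0x32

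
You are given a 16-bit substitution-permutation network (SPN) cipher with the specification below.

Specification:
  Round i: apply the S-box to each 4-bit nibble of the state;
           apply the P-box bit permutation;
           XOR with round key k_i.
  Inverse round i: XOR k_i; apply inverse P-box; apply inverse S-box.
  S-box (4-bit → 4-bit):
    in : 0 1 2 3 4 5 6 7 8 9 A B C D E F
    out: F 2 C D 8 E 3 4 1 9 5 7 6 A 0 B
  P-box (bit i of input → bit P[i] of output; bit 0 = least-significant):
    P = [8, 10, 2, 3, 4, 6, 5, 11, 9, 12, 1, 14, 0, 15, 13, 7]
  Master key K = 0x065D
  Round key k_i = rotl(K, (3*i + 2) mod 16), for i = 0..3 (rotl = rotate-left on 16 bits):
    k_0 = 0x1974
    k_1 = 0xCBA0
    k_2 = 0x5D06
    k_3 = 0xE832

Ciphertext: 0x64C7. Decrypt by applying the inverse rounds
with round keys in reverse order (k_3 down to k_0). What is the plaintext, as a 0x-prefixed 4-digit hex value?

0x66C0

s_0 = ciphertext = 0x64C7
s_1 = InvRound(s_0, k_3) = 0xFE0C
s_2 = InvRound(s_1, k_2) = 0xCAE9
s_3 = InvRound(s_2, k_1) = 0x8E19
s_4 = InvRound(s_3, k_0) = 0x66C0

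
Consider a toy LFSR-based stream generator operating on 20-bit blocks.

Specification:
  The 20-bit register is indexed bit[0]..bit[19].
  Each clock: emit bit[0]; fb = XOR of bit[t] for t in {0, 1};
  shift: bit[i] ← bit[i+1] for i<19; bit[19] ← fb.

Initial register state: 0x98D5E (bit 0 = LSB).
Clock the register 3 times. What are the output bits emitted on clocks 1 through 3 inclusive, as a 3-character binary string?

011

reg_0 = 0x98D5E
clock 1: out=0, reg = 0xCC6AF
clock 2: out=1, reg = 0x66357
clock 3: out=1, reg = 0x331AB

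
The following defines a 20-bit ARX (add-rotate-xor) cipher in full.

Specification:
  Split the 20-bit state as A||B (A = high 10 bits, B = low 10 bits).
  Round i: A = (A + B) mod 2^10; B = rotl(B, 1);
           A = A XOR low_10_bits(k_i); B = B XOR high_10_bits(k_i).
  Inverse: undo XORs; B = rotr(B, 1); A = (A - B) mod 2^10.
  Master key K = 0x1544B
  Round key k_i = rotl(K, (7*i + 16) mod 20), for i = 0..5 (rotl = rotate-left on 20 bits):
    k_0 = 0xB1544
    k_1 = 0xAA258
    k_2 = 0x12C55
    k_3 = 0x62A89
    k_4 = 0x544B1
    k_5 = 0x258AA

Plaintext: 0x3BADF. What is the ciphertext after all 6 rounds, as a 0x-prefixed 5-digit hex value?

s_0 = plaintext = 0x3BADF
s_1 = Round(s_0, k_0) = 0xA277A
s_2 = Round(s_1, k_1) = 0x16C5D
s_3 = Round(s_2, k_2) = 0x3B4F1
s_4 = Round(s_3, k_3) = 0xD5C68
s_5 = Round(s_4, k_4) = 0xC3981
s_6 = Round(s_5, k_5) = 0x09794

0x09794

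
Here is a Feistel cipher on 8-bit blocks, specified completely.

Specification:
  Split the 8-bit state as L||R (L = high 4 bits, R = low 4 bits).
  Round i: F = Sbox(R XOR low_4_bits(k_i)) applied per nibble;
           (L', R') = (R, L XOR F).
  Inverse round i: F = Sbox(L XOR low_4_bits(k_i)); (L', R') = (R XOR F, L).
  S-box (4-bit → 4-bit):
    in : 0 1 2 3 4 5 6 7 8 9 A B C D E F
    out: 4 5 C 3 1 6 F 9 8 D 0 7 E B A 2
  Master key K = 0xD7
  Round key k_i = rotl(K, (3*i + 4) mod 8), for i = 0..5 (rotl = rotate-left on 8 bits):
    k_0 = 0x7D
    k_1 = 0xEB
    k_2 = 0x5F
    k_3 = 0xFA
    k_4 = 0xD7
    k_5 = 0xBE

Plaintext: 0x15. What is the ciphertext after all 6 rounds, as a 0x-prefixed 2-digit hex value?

0x29

s_0 = plaintext = 0x15
s_1 = Round(s_0, k_0) = 0x59
s_2 = Round(s_1, k_1) = 0x99
s_3 = Round(s_2, k_2) = 0x96
s_4 = Round(s_3, k_3) = 0x67
s_5 = Round(s_4, k_4) = 0x72
s_6 = Round(s_5, k_5) = 0x29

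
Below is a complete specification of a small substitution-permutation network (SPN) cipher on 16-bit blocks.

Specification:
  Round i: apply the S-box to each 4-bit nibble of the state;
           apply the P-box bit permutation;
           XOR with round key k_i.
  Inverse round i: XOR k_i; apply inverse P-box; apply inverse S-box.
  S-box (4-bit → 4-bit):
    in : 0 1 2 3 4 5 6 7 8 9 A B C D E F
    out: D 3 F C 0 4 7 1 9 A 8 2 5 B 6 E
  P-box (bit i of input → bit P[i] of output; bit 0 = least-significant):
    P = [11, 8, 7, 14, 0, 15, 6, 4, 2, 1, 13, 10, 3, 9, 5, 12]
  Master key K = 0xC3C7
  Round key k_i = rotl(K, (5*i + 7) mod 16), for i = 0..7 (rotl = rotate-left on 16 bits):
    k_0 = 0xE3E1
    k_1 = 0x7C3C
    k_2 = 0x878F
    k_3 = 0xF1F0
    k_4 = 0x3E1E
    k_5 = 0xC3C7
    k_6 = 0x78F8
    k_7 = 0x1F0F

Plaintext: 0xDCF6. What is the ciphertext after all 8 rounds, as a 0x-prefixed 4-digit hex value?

0x0E19

s_0 = plaintext = 0xDCF6
s_1 = Round(s_0, k_0) = 0x583D
s_2 = Round(s_1, k_1) = 0x3148
s_3 = Round(s_2, k_2) = 0xDFA9
s_4 = Round(s_3, k_3) = 0x86EA
s_5 = Round(s_4, k_4) = 0xCE50
s_6 = Round(s_5, k_5) = 0xAB2D
s_7 = Round(s_6, k_6) = 0xA1AB
s_8 = Round(s_7, k_7) = 0x0E19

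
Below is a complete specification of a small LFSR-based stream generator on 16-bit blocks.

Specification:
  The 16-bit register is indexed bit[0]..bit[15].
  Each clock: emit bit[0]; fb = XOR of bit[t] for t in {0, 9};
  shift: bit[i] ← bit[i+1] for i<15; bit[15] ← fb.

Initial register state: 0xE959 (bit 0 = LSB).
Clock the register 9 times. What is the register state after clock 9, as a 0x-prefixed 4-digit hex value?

0xD6F4

reg_0 = 0xE959
clock 1: out=1, reg = 0xF4AC
clock 2: out=0, reg = 0x7A56
clock 3: out=0, reg = 0xBD2B
clock 4: out=1, reg = 0xDE95
clock 5: out=1, reg = 0x6F4A
clock 6: out=0, reg = 0xB7A5
clock 7: out=1, reg = 0x5BD2
clock 8: out=0, reg = 0xADE9
clock 9: out=1, reg = 0xD6F4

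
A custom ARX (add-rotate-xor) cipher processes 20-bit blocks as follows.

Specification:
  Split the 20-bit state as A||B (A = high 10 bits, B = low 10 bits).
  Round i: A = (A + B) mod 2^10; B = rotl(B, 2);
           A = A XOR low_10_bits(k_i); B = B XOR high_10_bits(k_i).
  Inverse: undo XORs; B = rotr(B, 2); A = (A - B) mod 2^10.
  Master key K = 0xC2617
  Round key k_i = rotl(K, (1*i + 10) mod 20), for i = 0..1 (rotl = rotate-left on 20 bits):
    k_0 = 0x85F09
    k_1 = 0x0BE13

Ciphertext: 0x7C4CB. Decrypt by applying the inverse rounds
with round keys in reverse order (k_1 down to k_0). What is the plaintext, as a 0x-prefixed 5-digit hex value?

s_0 = ciphertext = 0x7C4CB
s_1 = InvRound(s_0, k_1) = 0xEA439
s_2 = InvRound(s_1, k_0) = 0x8568B

0x8568B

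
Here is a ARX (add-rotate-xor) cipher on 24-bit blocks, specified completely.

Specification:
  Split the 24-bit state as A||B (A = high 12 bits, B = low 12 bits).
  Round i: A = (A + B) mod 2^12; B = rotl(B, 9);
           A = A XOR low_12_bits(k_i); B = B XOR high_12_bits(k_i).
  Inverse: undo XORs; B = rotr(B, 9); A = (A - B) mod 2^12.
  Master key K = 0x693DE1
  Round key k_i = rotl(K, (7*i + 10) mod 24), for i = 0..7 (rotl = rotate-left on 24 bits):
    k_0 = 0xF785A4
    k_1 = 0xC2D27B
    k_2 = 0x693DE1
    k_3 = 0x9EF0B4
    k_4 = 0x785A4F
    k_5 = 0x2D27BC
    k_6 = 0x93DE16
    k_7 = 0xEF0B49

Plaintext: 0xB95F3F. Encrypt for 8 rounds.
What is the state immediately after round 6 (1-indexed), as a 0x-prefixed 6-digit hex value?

0xB26560

s_0 = plaintext = 0xB95F3F
s_1 = Round(s_0, k_0) = 0xF7009F
s_2 = Round(s_1, k_1) = 0x27423E
s_3 = Round(s_2, k_2) = 0x953AD4
s_4 = Round(s_3, k_3) = 0x4930B5
s_5 = Round(s_4, k_4) = 0xF07D93
s_6 = Round(s_5, k_5) = 0xB26560
s_7 = Round(s_6, k_6) = 0xE90991
s_8 = Round(s_7, k_7) = 0x368DC2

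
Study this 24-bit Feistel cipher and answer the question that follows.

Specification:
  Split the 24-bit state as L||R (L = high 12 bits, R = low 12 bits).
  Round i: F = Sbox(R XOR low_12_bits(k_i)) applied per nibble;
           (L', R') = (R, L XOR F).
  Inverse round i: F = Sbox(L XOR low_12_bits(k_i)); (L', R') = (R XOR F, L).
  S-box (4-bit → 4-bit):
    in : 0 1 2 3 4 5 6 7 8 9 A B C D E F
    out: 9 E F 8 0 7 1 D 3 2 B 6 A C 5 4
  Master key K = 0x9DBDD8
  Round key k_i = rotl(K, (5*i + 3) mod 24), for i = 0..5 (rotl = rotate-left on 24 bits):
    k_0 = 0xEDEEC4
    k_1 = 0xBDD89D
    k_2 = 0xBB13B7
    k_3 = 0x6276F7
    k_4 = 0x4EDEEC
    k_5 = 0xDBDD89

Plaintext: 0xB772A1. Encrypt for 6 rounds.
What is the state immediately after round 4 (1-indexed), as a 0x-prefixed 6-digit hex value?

s_0 = plaintext = 0xB772A1
s_1 = Round(s_0, k_0) = 0x2A1160
s_2 = Round(s_1, k_1) = 0x1600ED
s_3 = Round(s_2, k_2) = 0x0ED91B
s_4 = Round(s_3, k_3) = 0x91B4B7
s_5 = Round(s_4, k_4) = 0x4B726D
s_6 = Round(s_5, k_5) = 0x26D0E7

0x91B4B7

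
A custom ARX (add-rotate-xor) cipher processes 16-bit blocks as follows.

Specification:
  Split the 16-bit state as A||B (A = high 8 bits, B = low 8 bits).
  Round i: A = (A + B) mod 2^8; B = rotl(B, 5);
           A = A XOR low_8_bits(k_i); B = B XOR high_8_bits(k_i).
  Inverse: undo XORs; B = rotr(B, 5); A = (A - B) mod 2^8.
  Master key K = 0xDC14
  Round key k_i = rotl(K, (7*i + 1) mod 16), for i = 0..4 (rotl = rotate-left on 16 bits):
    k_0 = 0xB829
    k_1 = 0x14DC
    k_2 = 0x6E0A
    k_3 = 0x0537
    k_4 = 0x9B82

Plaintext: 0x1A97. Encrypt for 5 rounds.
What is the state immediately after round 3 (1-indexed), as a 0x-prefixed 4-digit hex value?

0x91C5

s_0 = plaintext = 0x1A97
s_1 = Round(s_0, k_0) = 0x984A
s_2 = Round(s_1, k_1) = 0x3E5D
s_3 = Round(s_2, k_2) = 0x91C5
s_4 = Round(s_3, k_3) = 0x61BD
s_5 = Round(s_4, k_4) = 0x9C2C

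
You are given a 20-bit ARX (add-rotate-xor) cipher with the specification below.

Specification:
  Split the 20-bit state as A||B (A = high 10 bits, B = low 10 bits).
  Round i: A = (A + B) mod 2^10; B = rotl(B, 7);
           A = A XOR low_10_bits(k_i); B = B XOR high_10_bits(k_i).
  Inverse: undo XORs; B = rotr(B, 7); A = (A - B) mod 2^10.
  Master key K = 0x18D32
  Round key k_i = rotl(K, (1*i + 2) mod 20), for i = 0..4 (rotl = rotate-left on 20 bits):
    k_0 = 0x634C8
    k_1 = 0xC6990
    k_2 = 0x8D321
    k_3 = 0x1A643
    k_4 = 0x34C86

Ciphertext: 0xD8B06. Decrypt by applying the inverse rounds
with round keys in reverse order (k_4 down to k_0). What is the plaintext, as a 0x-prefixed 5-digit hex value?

s_0 = ciphertext = 0xD8B06
s_1 = InvRound(s_0, k_4) = 0x4D6AF
s_2 = InvRound(s_1, k_3) = 0x50635
s_3 = InvRound(s_2, k_2) = 0x96008
s_4 = InvRound(s_3, k_1) = 0xCC896
s_5 = InvRound(s_4, k_0) = 0xC80DA

0xC80DA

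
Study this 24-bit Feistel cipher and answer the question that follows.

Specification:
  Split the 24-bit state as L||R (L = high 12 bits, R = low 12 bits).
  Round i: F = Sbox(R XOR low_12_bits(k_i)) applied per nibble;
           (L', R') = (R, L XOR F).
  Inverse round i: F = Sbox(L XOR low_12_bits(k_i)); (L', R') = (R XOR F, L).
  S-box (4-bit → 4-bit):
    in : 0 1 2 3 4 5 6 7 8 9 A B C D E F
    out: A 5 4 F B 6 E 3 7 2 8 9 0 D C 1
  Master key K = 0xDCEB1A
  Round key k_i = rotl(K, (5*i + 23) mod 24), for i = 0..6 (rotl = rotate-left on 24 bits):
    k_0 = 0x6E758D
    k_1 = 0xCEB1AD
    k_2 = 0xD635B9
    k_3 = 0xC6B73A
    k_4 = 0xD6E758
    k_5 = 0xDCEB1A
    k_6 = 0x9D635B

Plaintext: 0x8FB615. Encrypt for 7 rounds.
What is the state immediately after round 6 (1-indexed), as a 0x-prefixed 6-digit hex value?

0xEC13F2

s_0 = plaintext = 0x8FB615
s_1 = Round(s_0, k_0) = 0x6157DC
s_2 = Round(s_1, k_1) = 0x7DC820
s_3 = Round(s_2, k_2) = 0x820AFE
s_4 = Round(s_3, k_3) = 0xAFE52B
s_5 = Round(s_4, k_4) = 0x52BEC1
s_6 = Round(s_5, k_5) = 0xEC13F2
s_7 = Round(s_6, k_6) = 0x3F2443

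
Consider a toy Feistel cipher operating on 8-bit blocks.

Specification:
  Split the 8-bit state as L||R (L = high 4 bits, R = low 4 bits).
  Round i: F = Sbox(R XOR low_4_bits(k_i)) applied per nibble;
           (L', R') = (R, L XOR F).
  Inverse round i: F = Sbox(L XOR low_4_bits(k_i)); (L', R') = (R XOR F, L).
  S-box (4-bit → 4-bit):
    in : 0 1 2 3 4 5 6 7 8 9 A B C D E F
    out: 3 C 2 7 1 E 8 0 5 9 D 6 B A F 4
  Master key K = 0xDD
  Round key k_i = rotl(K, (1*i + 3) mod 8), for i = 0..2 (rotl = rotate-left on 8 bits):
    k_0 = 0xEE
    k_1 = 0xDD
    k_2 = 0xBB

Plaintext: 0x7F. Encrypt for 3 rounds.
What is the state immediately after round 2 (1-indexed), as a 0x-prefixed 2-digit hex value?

s_0 = plaintext = 0x7F
s_1 = Round(s_0, k_0) = 0xFB
s_2 = Round(s_1, k_1) = 0xB7
s_3 = Round(s_2, k_2) = 0x70

0xB7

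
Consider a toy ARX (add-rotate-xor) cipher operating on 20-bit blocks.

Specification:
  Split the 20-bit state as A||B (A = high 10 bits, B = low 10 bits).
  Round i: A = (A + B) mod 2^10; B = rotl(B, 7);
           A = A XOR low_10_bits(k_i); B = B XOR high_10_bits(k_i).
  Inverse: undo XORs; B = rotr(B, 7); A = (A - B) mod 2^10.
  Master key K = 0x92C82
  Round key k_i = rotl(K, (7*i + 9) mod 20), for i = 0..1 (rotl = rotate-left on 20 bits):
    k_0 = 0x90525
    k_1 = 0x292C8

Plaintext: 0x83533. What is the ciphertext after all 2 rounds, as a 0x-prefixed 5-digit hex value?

0x21358

s_0 = plaintext = 0x83533
s_1 = Round(s_0, k_0) = 0x997E7
s_2 = Round(s_1, k_1) = 0x21358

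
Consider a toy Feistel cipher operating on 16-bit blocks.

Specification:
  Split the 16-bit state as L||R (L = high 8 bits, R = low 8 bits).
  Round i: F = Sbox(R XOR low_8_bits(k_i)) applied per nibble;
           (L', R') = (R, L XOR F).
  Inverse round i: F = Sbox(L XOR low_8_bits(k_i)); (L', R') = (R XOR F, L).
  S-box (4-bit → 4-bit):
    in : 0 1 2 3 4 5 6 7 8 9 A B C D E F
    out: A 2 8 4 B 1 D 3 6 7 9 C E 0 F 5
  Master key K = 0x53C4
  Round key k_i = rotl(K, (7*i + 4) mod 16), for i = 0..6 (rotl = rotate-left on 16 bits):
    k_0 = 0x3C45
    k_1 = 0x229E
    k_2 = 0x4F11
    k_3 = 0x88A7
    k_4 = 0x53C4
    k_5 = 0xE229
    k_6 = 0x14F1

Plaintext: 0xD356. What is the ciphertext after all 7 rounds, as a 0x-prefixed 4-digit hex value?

0xB1D9

s_0 = plaintext = 0xD356
s_1 = Round(s_0, k_0) = 0x56F7
s_2 = Round(s_1, k_1) = 0xF781
s_3 = Round(s_2, k_2) = 0x818D
s_4 = Round(s_3, k_3) = 0x8D08
s_5 = Round(s_4, k_4) = 0x0863
s_6 = Round(s_5, k_5) = 0x63B1
s_7 = Round(s_6, k_6) = 0xB1D9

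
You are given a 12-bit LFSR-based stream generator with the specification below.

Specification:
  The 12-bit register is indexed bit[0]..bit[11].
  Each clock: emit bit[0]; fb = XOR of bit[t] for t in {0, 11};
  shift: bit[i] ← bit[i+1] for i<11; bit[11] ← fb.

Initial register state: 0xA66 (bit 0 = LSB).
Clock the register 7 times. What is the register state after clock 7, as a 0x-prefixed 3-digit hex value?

reg_0 = 0xA66
clock 1: out=0, reg = 0xD33
clock 2: out=1, reg = 0x699
clock 3: out=1, reg = 0xB4C
clock 4: out=0, reg = 0xDA6
clock 5: out=0, reg = 0xED3
clock 6: out=1, reg = 0x769
clock 7: out=1, reg = 0xBB4

0xBB4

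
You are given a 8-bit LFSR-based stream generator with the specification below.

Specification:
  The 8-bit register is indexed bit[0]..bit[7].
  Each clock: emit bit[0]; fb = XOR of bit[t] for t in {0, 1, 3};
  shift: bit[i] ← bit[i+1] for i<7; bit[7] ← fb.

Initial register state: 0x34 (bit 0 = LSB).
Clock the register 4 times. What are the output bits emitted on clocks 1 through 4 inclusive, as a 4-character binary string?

reg_0 = 0x34
clock 1: out=0, reg = 0x1A
clock 2: out=0, reg = 0x0D
clock 3: out=1, reg = 0x06
clock 4: out=0, reg = 0x83

0010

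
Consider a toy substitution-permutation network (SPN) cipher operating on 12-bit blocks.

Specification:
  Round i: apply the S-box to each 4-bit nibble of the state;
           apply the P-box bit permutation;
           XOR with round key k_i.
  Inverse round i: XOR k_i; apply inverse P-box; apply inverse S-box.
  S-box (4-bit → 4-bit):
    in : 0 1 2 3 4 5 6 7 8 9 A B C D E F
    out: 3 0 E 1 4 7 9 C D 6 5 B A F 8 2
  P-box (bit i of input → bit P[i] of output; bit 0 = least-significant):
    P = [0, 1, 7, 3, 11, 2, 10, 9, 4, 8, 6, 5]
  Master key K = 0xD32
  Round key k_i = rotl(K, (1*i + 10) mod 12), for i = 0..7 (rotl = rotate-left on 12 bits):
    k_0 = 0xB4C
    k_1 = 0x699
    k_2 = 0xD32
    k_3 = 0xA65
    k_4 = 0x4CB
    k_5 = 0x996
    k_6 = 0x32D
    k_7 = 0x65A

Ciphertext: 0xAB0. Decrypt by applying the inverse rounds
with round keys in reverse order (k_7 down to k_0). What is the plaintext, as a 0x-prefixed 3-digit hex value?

0x492

s_0 = ciphertext = 0xAB0
s_1 = InvRound(s_0, k_7) = 0x7A2
s_2 = InvRound(s_1, k_6) = 0x19D
s_3 = InvRound(s_2, k_5) = 0x13B
s_4 = InvRound(s_3, k_4) = 0xD44
s_5 = InvRound(s_4, k_3) = 0xC73
s_6 = InvRound(s_5, k_2) = 0x913
s_7 = InvRound(s_6, k_1) = 0xF82
s_8 = InvRound(s_7, k_0) = 0x492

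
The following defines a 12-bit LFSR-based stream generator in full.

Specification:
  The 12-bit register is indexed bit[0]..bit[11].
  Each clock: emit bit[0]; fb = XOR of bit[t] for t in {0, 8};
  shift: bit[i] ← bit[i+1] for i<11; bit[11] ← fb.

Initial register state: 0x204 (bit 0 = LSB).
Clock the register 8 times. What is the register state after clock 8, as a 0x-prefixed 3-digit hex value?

reg_0 = 0x204
clock 1: out=0, reg = 0x102
clock 2: out=0, reg = 0x881
clock 3: out=1, reg = 0xC40
clock 4: out=0, reg = 0x620
clock 5: out=0, reg = 0x310
clock 6: out=0, reg = 0x988
clock 7: out=0, reg = 0xCC4
clock 8: out=0, reg = 0x662

0x662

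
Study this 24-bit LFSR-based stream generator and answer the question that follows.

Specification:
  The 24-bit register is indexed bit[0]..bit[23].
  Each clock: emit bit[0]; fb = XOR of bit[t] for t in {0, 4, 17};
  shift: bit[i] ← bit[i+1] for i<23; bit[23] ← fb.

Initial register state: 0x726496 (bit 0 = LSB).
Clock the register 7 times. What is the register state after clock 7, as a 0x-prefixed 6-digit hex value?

reg_0 = 0x726496
clock 1: out=0, reg = 0x39324B
clock 2: out=1, reg = 0x9C9925
clock 3: out=1, reg = 0xCE4C92
clock 4: out=0, reg = 0x672649
clock 5: out=1, reg = 0x339324
clock 6: out=0, reg = 0x99C992
clock 7: out=0, reg = 0xCCE4C9

0xCCE4C9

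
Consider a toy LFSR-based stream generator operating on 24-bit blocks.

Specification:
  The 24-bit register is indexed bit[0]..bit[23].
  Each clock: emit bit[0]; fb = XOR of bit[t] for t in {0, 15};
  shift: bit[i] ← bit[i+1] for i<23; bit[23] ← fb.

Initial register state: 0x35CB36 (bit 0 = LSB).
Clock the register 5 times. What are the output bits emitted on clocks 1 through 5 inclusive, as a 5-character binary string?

01101

reg_0 = 0x35CB36
clock 1: out=0, reg = 0x9AE59B
clock 2: out=1, reg = 0x4D72CD
clock 3: out=1, reg = 0xA6B966
clock 4: out=0, reg = 0xD35CB3
clock 5: out=1, reg = 0xE9AE59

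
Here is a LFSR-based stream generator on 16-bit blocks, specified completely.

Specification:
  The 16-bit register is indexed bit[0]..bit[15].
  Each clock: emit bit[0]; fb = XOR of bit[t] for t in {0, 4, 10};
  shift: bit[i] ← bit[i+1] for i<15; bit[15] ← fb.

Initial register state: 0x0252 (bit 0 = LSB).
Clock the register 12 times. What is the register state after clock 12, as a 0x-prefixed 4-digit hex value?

0xFB70

reg_0 = 0x0252
clock 1: out=0, reg = 0x8129
clock 2: out=1, reg = 0xC094
clock 3: out=0, reg = 0xE04A
clock 4: out=0, reg = 0x7025
clock 5: out=1, reg = 0xB812
clock 6: out=0, reg = 0xDC09
clock 7: out=1, reg = 0x6E04
clock 8: out=0, reg = 0xB702
clock 9: out=0, reg = 0xDB81
clock 10: out=1, reg = 0xEDC0
clock 11: out=0, reg = 0xF6E0
clock 12: out=0, reg = 0xFB70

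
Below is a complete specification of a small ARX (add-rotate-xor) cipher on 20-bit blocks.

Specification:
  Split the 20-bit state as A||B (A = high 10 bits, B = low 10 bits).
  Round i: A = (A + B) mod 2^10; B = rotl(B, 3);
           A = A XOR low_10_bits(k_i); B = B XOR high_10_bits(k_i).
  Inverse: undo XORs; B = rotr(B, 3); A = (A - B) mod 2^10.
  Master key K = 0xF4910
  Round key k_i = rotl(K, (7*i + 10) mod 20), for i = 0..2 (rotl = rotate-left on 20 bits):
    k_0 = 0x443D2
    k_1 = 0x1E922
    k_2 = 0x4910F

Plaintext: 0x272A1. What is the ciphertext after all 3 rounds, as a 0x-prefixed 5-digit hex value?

0x73DB5

s_0 = plaintext = 0x272A1
s_1 = Round(s_0, k_0) = 0x3BC1D
s_2 = Round(s_1, k_1) = 0x0B892
s_3 = Round(s_2, k_2) = 0x73DB5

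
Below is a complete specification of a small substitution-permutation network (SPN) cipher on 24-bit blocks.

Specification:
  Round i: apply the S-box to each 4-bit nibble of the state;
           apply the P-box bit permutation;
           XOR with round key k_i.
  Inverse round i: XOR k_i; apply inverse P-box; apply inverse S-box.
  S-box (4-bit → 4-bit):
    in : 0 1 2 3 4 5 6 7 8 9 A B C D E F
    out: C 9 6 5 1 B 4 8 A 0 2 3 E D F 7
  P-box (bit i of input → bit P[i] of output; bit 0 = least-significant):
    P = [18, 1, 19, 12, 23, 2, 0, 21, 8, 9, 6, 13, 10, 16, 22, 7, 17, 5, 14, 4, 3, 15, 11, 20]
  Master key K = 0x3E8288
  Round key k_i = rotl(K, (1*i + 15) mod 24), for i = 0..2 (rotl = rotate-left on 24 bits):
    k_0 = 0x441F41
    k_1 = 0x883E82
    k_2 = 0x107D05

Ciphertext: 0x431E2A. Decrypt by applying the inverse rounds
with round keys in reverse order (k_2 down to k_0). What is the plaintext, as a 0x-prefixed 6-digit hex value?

s_0 = ciphertext = 0x431E2A
s_1 = InvRound(s_0, k_2) = 0x1F252A
s_2 = InvRound(s_1, k_1) = 0xDB8B41
s_3 = InvRound(s_2, k_0) = 0x84B94D

0x84B94D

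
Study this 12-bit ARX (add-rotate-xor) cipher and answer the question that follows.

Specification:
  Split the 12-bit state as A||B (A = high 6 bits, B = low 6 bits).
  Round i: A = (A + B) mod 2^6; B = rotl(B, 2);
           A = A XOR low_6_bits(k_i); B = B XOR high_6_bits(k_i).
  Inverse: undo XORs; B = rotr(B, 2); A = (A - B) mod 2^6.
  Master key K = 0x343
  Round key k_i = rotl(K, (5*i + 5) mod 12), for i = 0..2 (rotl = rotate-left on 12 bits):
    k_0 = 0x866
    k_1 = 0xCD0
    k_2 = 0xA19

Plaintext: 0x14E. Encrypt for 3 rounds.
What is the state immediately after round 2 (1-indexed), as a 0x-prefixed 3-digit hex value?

0x796

s_0 = plaintext = 0x14E
s_1 = Round(s_0, k_0) = 0xD59
s_2 = Round(s_1, k_1) = 0x796
s_3 = Round(s_2, k_2) = 0xB71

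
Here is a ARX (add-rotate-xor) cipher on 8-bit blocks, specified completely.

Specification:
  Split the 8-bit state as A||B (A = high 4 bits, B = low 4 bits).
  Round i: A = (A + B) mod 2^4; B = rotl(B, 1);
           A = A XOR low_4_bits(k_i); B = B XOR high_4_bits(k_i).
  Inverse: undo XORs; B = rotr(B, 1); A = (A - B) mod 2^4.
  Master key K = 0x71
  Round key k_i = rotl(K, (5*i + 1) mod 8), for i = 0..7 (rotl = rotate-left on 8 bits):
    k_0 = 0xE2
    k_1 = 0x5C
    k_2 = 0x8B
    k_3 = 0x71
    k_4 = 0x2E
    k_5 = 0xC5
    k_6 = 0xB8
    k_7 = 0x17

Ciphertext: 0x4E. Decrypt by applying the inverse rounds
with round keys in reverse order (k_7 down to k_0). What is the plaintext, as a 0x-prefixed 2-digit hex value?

s_0 = ciphertext = 0x4E
s_1 = InvRound(s_0, k_7) = 0x4F
s_2 = InvRound(s_1, k_6) = 0xA2
s_3 = InvRound(s_2, k_5) = 0x87
s_4 = InvRound(s_3, k_4) = 0xCA
s_5 = InvRound(s_4, k_3) = 0xFE
s_6 = InvRound(s_5, k_2) = 0x13
s_7 = InvRound(s_6, k_1) = 0xA3
s_8 = InvRound(s_7, k_0) = 0xAE

0xAE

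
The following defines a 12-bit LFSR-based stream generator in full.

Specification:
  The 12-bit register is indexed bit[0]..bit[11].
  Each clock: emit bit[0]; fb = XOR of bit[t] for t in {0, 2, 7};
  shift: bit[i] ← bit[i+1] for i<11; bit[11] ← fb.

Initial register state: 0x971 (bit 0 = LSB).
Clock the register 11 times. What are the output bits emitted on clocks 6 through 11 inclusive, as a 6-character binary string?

reg_0 = 0x971
clock 1: out=1, reg = 0xCB8
clock 2: out=0, reg = 0xE5C
clock 3: out=0, reg = 0xF2E
clock 4: out=0, reg = 0xF97
clock 5: out=1, reg = 0xFCB
clock 6: out=1, reg = 0x7E5
clock 7: out=1, reg = 0xBF2
clock 8: out=0, reg = 0xDF9
clock 9: out=1, reg = 0x6FC
clock 10: out=0, reg = 0x37E
clock 11: out=0, reg = 0x9BF

110100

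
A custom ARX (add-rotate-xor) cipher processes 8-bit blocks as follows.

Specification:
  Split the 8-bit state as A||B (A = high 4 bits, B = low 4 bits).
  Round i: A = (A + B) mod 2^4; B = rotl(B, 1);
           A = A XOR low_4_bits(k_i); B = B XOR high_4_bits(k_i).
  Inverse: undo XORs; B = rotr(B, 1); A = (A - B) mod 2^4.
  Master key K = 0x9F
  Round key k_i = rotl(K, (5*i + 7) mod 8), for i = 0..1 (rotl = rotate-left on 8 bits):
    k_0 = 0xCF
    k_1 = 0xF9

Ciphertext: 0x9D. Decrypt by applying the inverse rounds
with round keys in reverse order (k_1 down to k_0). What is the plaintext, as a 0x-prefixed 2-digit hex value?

s_0 = ciphertext = 0x9D
s_1 = InvRound(s_0, k_1) = 0xF1
s_2 = InvRound(s_1, k_0) = 0x2E

0x2E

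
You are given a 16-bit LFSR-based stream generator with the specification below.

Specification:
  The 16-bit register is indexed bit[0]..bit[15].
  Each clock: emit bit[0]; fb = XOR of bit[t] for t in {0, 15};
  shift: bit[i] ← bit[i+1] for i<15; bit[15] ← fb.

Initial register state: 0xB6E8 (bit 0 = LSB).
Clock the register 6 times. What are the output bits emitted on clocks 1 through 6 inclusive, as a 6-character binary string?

reg_0 = 0xB6E8
clock 1: out=0, reg = 0xDB74
clock 2: out=0, reg = 0xEDBA
clock 3: out=0, reg = 0xF6DD
clock 4: out=1, reg = 0x7B6E
clock 5: out=0, reg = 0x3DB7
clock 6: out=1, reg = 0x9EDB

000101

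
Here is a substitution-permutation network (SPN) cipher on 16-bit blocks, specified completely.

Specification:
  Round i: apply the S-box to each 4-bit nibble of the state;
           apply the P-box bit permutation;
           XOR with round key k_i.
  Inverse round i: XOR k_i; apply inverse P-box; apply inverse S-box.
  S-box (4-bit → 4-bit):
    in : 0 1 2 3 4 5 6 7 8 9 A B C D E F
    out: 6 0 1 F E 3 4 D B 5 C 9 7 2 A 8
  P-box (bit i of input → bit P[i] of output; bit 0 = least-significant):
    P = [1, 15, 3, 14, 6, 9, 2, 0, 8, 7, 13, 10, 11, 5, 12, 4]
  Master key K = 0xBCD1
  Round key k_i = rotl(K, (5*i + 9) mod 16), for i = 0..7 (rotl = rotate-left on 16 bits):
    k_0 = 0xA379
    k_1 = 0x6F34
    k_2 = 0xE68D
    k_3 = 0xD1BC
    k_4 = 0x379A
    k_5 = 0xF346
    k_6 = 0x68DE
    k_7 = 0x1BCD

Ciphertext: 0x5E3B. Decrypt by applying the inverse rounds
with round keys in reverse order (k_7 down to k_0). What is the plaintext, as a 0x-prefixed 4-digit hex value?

s_0 = ciphertext = 0x5E3B
s_1 = InvRound(s_0, k_7) = 0xE89B
s_2 = InvRound(s_1, k_6) = 0x117D
s_3 = InvRound(s_2, k_5) = 0xE6E3
s_4 = InvRound(s_3, k_4) = 0x42B4
s_5 = InvRound(s_4, k_3) = 0x62D0
s_6 = InvRound(s_5, k_2) = 0xFF70
s_7 = InvRound(s_6, k_1) = 0x619D
s_8 = InvRound(s_7, k_0) = 0xDDCE

0xDDCE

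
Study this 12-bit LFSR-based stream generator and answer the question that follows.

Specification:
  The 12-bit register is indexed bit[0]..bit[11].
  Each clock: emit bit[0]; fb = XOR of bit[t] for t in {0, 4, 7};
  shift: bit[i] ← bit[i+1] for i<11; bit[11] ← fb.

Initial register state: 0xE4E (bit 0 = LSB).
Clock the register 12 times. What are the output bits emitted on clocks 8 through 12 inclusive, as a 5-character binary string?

reg_0 = 0xE4E
clock 1: out=0, reg = 0x727
clock 2: out=1, reg = 0xB93
clock 3: out=1, reg = 0xDC9
clock 4: out=1, reg = 0x6E4
clock 5: out=0, reg = 0xB72
clock 6: out=0, reg = 0xDB9
clock 7: out=1, reg = 0xEDC
clock 8: out=0, reg = 0x76E
clock 9: out=0, reg = 0x3B7
clock 10: out=1, reg = 0x9DB
clock 11: out=1, reg = 0xCED
clock 12: out=1, reg = 0x676

00111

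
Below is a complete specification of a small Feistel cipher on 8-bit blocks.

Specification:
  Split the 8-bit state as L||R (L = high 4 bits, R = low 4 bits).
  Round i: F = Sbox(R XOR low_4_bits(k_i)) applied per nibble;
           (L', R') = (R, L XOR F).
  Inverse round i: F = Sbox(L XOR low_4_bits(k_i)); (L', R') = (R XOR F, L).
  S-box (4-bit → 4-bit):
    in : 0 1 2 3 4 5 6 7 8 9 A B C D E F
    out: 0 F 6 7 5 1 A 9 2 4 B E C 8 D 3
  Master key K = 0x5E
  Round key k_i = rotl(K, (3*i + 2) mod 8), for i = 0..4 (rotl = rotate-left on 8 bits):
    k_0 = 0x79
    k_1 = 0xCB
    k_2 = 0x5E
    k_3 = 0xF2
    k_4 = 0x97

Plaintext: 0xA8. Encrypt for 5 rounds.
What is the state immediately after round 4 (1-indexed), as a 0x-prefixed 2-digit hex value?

s_0 = plaintext = 0xA8
s_1 = Round(s_0, k_0) = 0x85
s_2 = Round(s_1, k_1) = 0x55
s_3 = Round(s_2, k_2) = 0x5B
s_4 = Round(s_3, k_3) = 0xB1
s_5 = Round(s_4, k_4) = 0x11

0xB1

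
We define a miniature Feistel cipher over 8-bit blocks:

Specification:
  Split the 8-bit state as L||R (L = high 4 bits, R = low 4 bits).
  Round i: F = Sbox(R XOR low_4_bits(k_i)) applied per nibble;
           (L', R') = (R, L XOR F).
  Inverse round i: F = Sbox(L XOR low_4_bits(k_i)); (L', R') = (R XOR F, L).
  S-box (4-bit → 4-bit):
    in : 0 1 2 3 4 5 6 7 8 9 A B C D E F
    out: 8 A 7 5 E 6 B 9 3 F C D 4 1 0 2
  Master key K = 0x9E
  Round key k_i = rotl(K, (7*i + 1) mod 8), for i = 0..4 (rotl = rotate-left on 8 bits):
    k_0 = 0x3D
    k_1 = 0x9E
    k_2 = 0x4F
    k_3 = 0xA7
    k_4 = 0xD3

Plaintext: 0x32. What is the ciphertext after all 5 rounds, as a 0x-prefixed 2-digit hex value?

s_0 = plaintext = 0x32
s_1 = Round(s_0, k_0) = 0x21
s_2 = Round(s_1, k_1) = 0x10
s_3 = Round(s_2, k_2) = 0x03
s_4 = Round(s_3, k_3) = 0x3E
s_5 = Round(s_4, k_4) = 0xE2

0xE2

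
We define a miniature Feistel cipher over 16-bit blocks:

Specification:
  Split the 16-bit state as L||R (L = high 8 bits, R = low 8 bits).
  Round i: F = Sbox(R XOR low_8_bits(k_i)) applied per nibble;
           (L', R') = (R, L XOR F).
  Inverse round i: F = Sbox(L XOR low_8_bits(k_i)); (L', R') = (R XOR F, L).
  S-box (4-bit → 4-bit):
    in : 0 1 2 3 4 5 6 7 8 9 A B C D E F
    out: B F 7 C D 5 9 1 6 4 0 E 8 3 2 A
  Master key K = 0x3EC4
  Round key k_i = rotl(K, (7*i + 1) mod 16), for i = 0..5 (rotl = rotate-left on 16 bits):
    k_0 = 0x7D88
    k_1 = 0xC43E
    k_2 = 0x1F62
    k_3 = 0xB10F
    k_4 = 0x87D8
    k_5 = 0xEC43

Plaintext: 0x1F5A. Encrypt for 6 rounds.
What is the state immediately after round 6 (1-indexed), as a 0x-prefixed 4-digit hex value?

s_0 = plaintext = 0x1F5A
s_1 = Round(s_0, k_0) = 0x5A28
s_2 = Round(s_1, k_1) = 0x28A3
s_3 = Round(s_2, k_2) = 0xA3A7
s_4 = Round(s_3, k_3) = 0xA7A5
s_5 = Round(s_4, k_4) = 0xA5B4
s_6 = Round(s_5, k_5) = 0xB404

0xB404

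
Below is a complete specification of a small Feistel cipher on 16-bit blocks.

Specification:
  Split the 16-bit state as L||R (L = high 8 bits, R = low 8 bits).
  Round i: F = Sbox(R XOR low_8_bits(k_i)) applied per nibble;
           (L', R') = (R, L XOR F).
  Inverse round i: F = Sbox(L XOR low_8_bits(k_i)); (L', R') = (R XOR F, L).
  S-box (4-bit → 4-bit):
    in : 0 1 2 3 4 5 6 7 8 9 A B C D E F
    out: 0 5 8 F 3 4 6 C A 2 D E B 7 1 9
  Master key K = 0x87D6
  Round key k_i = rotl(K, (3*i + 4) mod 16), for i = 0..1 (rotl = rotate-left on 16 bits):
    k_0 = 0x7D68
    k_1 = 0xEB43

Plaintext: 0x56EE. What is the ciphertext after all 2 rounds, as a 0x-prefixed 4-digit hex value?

s_0 = plaintext = 0x56EE
s_1 = Round(s_0, k_0) = 0xEEF0
s_2 = Round(s_1, k_1) = 0xF001

0xF001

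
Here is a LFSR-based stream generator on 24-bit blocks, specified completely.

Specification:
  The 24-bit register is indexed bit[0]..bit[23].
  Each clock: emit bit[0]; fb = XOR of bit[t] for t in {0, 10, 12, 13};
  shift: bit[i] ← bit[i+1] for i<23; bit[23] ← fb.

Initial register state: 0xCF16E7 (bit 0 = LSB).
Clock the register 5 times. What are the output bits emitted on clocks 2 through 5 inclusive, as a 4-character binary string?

reg_0 = 0xCF16E7
clock 1: out=1, reg = 0xE78B73
clock 2: out=1, reg = 0xF3C5B9
clock 3: out=1, reg = 0x79E2DC
clock 4: out=0, reg = 0xBCF16E
clock 5: out=0, reg = 0x5E78B7

1100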